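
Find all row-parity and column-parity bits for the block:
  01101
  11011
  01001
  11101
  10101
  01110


Row parities: 100011
Column parities: 11001

Row P: 100011, Col P: 11001, Corner: 1


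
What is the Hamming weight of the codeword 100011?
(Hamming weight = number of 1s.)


Counting 1s in 100011

3


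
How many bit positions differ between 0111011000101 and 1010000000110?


XOR: 1101011000011
Count of 1s: 7

7


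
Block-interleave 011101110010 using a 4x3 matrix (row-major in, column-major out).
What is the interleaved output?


Matrix:
  011
  101
  110
  010
Read columns: 011010111100

011010111100


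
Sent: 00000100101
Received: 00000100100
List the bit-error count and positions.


XOR: 00000000001

1 error(s) at position(s): 10


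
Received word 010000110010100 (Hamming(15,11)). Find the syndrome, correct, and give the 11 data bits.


Syndrome = 11: error at position 11

Data: 00010000100 (corrected bit 11)


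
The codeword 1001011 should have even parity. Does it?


Number of 1s: 4

Yes, parity is correct (4 ones)


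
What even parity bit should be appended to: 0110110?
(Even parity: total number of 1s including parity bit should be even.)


Number of 1s in data: 4
Parity bit: 0

0


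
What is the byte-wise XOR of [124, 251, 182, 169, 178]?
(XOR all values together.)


XOR chain: 124 ^ 251 ^ 182 ^ 169 ^ 178 = 42

42


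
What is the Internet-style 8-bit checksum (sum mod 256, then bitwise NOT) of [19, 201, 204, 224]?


Sum = 648 mod 256 = 136
Complement = 119

119


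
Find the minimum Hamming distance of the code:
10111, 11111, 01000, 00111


Comparing all pairs, minimum distance: 1
Can detect 0 errors, correct 0 errors

1


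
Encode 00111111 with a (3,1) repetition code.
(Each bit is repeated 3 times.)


Each bit -> 3 copies

000000111111111111111111


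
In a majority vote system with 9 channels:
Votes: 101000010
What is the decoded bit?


Ones: 3 out of 9
Threshold: 5

0 (3/9 voted 1)


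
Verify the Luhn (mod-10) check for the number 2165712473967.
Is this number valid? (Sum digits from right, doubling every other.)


Luhn sum = 62
62 mod 10 = 2

Invalid (Luhn sum mod 10 = 2)


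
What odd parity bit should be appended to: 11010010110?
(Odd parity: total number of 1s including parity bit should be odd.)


Number of 1s in data: 6
Parity bit: 1

1


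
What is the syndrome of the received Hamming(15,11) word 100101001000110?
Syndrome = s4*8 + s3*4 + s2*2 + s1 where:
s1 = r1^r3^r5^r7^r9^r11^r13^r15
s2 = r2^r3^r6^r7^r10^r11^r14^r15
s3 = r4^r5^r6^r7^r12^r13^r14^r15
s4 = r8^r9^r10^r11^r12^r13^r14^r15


s1=1, s2=0, s3=0, s4=1

Syndrome = 9 (error at position 9)


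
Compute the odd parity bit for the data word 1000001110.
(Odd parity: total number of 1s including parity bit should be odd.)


Number of 1s in data: 4
Parity bit: 1

1


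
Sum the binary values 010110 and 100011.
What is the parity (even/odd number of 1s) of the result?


010110 = 22
100011 = 35
Sum = 57 = 111001
1s count = 4

even parity (4 ones in 111001)


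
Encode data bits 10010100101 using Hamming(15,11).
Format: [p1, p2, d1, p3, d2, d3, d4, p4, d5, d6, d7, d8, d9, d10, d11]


Parity bits: p1=0, p2=0, p3=1, p4=1

001100110100101


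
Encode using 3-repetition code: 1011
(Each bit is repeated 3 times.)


Each bit -> 3 copies

111000111111


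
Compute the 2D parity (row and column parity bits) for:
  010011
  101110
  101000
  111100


Row parities: 1000
Column parities: 101001

Row P: 1000, Col P: 101001, Corner: 1


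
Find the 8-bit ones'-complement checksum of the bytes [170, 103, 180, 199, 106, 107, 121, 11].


Sum = 997 mod 256 = 229
Complement = 26

26


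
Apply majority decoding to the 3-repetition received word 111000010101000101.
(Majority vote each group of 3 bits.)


Groups: 111, 000, 010, 101, 000, 101
Majority votes: 100101

100101


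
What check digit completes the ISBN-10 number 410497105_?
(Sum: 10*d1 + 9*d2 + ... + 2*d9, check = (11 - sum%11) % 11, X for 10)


Weighted sum: 180
180 mod 11 = 4

Check digit: 7


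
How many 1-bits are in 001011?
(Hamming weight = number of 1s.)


Counting 1s in 001011

3


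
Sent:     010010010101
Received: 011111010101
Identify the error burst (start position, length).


XOR: 001101000000

Burst at position 2, length 4


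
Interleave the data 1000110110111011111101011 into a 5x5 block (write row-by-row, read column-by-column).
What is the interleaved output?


Matrix:
  10001
  10110
  11101
  11111
  01011
Read columns: 1111000111011100101110111

1111000111011100101110111


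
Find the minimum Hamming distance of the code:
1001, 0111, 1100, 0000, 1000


Comparing all pairs, minimum distance: 1
Can detect 0 errors, correct 0 errors

1


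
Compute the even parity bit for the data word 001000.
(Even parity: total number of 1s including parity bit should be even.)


Number of 1s in data: 1
Parity bit: 1

1


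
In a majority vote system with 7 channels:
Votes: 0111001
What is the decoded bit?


Ones: 4 out of 7
Threshold: 4

1 (4/7 voted 1)


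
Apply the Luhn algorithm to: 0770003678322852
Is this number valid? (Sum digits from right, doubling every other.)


Luhn sum = 60
60 mod 10 = 0

Valid (Luhn sum mod 10 = 0)


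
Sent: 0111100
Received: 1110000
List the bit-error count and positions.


XOR: 1001100

3 error(s) at position(s): 0, 3, 4


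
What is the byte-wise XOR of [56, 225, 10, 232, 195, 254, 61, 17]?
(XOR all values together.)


XOR chain: 56 ^ 225 ^ 10 ^ 232 ^ 195 ^ 254 ^ 61 ^ 17 = 42

42


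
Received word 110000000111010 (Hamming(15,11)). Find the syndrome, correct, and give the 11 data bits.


Syndrome = 0: no error detected

Data: 00000111010 (no errors)


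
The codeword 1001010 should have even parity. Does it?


Number of 1s: 3

No, parity error (3 ones)


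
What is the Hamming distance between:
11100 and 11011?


XOR: 00111
Count of 1s: 3

3


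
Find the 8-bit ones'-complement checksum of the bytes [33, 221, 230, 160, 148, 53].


Sum = 845 mod 256 = 77
Complement = 178

178


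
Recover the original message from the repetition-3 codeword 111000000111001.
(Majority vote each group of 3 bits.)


Groups: 111, 000, 000, 111, 001
Majority votes: 10010

10010


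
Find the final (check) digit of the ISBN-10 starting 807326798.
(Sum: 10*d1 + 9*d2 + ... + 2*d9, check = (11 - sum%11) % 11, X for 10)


Weighted sum: 270
270 mod 11 = 6

Check digit: 5


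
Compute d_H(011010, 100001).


XOR: 111011
Count of 1s: 5

5


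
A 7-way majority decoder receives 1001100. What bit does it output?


Ones: 3 out of 7
Threshold: 4

0 (3/7 voted 1)


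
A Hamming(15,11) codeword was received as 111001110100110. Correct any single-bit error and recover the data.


Syndrome = 0: no error detected

Data: 10110100110 (no errors)


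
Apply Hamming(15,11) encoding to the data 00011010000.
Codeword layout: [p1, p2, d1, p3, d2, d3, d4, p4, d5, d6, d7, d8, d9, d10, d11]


Parity bits: p1=1, p2=0, p3=1, p4=0

100100101010000


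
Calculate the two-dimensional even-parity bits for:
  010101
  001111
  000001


Row parities: 101
Column parities: 011011

Row P: 101, Col P: 011011, Corner: 0


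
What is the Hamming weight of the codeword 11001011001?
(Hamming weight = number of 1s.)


Counting 1s in 11001011001

6


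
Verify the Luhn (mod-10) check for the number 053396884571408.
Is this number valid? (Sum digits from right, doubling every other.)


Luhn sum = 63
63 mod 10 = 3

Invalid (Luhn sum mod 10 = 3)


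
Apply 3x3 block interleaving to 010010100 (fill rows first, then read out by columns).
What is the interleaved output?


Matrix:
  010
  010
  100
Read columns: 001110000

001110000


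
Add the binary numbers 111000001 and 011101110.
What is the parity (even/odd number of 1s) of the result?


111000001 = 449
011101110 = 238
Sum = 687 = 1010101111
1s count = 7

odd parity (7 ones in 1010101111)


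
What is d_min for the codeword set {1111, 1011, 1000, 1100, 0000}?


Comparing all pairs, minimum distance: 1
Can detect 0 errors, correct 0 errors

1


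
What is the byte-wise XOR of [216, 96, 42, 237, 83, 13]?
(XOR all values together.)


XOR chain: 216 ^ 96 ^ 42 ^ 237 ^ 83 ^ 13 = 33

33


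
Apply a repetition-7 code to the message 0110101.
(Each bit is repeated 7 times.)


Each bit -> 7 copies

0000000111111111111110000000111111100000001111111


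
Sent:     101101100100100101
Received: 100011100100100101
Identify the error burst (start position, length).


XOR: 001110000000000000

Burst at position 2, length 3


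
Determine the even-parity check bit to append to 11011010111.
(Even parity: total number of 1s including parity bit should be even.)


Number of 1s in data: 8
Parity bit: 0

0


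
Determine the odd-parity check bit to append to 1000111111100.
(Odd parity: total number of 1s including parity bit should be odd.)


Number of 1s in data: 8
Parity bit: 1

1


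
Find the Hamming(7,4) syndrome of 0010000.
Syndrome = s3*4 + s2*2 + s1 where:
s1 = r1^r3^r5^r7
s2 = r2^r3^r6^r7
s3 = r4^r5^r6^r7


s1=1, s2=1, s3=0

Syndrome = 3 (error at position 3)


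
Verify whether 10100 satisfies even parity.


Number of 1s: 2

Yes, parity is correct (2 ones)


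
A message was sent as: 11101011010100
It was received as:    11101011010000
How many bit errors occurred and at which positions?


XOR: 00000000000100

1 error(s) at position(s): 11


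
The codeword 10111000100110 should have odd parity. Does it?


Number of 1s: 7

Yes, parity is correct (7 ones)


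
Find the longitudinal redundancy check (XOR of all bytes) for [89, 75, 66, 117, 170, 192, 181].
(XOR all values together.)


XOR chain: 89 ^ 75 ^ 66 ^ 117 ^ 170 ^ 192 ^ 181 = 250

250


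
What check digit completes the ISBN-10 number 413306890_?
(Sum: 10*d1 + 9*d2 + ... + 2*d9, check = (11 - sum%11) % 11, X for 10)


Weighted sum: 183
183 mod 11 = 7

Check digit: 4


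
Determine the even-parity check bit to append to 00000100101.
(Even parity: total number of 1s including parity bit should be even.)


Number of 1s in data: 3
Parity bit: 1

1


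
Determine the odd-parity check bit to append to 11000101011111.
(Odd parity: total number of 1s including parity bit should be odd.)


Number of 1s in data: 9
Parity bit: 0

0


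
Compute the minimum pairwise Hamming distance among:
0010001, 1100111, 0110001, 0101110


Comparing all pairs, minimum distance: 1
Can detect 0 errors, correct 0 errors

1


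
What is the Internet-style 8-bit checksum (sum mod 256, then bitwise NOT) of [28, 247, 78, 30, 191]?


Sum = 574 mod 256 = 62
Complement = 193

193


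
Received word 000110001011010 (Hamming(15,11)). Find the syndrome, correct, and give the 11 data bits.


Syndrome = 1: error at position 1

Data: 01001011010 (corrected bit 1)


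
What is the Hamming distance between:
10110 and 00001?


XOR: 10111
Count of 1s: 4

4


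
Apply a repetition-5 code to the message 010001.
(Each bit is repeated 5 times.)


Each bit -> 5 copies

000001111100000000000000011111


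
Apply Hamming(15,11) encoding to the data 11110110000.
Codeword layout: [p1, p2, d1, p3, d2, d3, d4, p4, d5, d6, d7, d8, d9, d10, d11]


Parity bits: p1=0, p2=1, p3=1, p4=0

011111100110000


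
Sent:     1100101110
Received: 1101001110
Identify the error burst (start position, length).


XOR: 0001100000

Burst at position 3, length 2


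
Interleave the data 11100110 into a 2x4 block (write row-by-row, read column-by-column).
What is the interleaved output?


Matrix:
  1110
  0110
Read columns: 10111100

10111100


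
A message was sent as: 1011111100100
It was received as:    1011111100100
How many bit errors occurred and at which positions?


XOR: 0000000000000

0 errors (received matches sent)


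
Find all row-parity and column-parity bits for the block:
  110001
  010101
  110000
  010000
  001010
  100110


Row parities: 110101
Column parities: 101000

Row P: 110101, Col P: 101000, Corner: 0


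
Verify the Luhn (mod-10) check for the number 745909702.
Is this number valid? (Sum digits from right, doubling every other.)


Luhn sum = 47
47 mod 10 = 7

Invalid (Luhn sum mod 10 = 7)


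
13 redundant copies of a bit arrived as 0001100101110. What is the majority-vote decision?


Ones: 6 out of 13
Threshold: 7

0 (6/13 voted 1)


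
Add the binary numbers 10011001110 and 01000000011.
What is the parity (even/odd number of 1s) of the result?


10011001110 = 1230
01000000011 = 515
Sum = 1745 = 11011010001
1s count = 6

even parity (6 ones in 11011010001)


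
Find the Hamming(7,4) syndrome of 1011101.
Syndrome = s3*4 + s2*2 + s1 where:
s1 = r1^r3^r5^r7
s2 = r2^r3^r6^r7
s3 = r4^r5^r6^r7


s1=0, s2=0, s3=1

Syndrome = 4 (error at position 4)


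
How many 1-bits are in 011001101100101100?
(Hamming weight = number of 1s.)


Counting 1s in 011001101100101100

9


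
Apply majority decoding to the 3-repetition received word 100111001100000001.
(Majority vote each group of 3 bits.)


Groups: 100, 111, 001, 100, 000, 001
Majority votes: 010000

010000


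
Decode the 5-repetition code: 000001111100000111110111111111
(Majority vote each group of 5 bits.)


Groups: 00000, 11111, 00000, 11111, 01111, 11111
Majority votes: 010111

010111


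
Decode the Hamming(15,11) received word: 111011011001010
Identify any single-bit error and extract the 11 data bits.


Syndrome = 0: no error detected

Data: 11101001010 (no errors)


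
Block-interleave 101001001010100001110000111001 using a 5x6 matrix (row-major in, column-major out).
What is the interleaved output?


Matrix:
  101001
  001010
  100001
  110000
  111001
Read columns: 101110001111001000000100010101

101110001111001000000100010101


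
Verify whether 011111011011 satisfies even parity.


Number of 1s: 9

No, parity error (9 ones)


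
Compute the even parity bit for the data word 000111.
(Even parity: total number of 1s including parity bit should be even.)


Number of 1s in data: 3
Parity bit: 1

1


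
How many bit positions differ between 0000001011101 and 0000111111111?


XOR: 0000110100010
Count of 1s: 4

4


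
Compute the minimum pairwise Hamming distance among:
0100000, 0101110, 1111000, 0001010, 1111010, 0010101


Comparing all pairs, minimum distance: 1
Can detect 0 errors, correct 0 errors

1


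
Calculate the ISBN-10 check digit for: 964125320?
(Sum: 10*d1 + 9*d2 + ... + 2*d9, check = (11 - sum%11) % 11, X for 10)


Weighted sum: 238
238 mod 11 = 7

Check digit: 4


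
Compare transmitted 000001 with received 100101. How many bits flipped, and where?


XOR: 100100

2 error(s) at position(s): 0, 3


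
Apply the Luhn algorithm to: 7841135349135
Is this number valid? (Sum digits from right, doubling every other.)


Luhn sum = 63
63 mod 10 = 3

Invalid (Luhn sum mod 10 = 3)


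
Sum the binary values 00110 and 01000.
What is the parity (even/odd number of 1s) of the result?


00110 = 6
01000 = 8
Sum = 14 = 1110
1s count = 3

odd parity (3 ones in 1110)


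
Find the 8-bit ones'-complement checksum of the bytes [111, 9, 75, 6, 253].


Sum = 454 mod 256 = 198
Complement = 57

57


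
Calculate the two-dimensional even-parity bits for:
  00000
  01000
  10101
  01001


Row parities: 0110
Column parities: 10100

Row P: 0110, Col P: 10100, Corner: 0


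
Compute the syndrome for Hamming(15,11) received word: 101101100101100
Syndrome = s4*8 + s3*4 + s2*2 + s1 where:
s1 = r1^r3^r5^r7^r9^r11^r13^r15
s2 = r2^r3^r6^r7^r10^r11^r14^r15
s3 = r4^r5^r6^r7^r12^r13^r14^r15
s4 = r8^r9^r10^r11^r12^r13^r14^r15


s1=0, s2=0, s3=1, s4=1

Syndrome = 12 (error at position 12)


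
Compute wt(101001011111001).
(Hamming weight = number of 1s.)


Counting 1s in 101001011111001

9


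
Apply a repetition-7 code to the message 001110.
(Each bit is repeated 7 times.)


Each bit -> 7 copies

000000000000001111111111111111111110000000


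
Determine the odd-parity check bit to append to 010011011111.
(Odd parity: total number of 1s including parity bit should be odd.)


Number of 1s in data: 8
Parity bit: 1

1


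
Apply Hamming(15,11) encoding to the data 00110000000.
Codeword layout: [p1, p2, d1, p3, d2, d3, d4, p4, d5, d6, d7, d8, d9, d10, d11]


Parity bits: p1=1, p2=0, p3=0, p4=0

100001100000000


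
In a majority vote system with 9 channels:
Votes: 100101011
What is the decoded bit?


Ones: 5 out of 9
Threshold: 5

1 (5/9 voted 1)


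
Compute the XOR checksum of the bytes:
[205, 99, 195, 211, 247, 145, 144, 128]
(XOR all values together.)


XOR chain: 205 ^ 99 ^ 195 ^ 211 ^ 247 ^ 145 ^ 144 ^ 128 = 200

200


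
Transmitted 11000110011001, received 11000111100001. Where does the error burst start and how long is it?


XOR: 00000001111000

Burst at position 7, length 4


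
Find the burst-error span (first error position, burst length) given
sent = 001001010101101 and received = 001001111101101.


XOR: 000000101000000

Burst at position 6, length 3


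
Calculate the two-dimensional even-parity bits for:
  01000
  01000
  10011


Row parities: 111
Column parities: 10011

Row P: 111, Col P: 10011, Corner: 1


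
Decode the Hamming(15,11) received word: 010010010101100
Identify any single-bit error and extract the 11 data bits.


Syndrome = 4: error at position 4

Data: 01000101100 (corrected bit 4)


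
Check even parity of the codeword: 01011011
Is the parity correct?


Number of 1s: 5

No, parity error (5 ones)


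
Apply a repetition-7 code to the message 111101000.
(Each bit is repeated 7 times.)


Each bit -> 7 copies

111111111111111111111111111100000001111111000000000000000000000


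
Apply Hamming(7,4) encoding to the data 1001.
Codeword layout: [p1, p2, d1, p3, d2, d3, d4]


Parity bits: p1=0, p2=0, p3=1

0011001


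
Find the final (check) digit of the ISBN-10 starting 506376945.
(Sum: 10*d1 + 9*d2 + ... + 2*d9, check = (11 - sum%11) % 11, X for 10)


Weighted sum: 249
249 mod 11 = 7

Check digit: 4


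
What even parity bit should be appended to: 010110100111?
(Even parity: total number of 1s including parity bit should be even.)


Number of 1s in data: 7
Parity bit: 1

1


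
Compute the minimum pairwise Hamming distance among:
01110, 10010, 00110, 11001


Comparing all pairs, minimum distance: 1
Can detect 0 errors, correct 0 errors

1


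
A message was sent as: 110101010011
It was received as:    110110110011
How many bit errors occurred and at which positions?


XOR: 000011100000

3 error(s) at position(s): 4, 5, 6


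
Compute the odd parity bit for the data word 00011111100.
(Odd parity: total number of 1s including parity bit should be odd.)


Number of 1s in data: 6
Parity bit: 1

1


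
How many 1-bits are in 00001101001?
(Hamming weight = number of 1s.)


Counting 1s in 00001101001

4


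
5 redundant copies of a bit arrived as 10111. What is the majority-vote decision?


Ones: 4 out of 5
Threshold: 3

1 (4/5 voted 1)


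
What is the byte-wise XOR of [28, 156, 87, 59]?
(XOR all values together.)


XOR chain: 28 ^ 156 ^ 87 ^ 59 = 236

236


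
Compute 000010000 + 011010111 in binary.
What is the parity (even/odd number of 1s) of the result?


000010000 = 16
011010111 = 215
Sum = 231 = 11100111
1s count = 6

even parity (6 ones in 11100111)


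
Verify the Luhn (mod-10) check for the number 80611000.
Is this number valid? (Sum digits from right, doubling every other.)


Luhn sum = 13
13 mod 10 = 3

Invalid (Luhn sum mod 10 = 3)


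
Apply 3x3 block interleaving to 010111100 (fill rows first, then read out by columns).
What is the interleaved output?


Matrix:
  010
  111
  100
Read columns: 011110010

011110010


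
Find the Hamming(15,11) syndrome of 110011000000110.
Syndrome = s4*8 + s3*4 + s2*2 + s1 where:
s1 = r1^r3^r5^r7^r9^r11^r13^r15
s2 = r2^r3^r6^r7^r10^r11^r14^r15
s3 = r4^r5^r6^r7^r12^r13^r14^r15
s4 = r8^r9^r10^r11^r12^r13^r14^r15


s1=1, s2=1, s3=0, s4=0

Syndrome = 3 (error at position 3)


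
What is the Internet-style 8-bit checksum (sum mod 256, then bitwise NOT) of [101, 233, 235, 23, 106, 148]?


Sum = 846 mod 256 = 78
Complement = 177

177


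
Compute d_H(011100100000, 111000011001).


XOR: 100100111001
Count of 1s: 6

6


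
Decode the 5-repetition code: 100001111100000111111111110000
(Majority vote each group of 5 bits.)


Groups: 10000, 11111, 00000, 11111, 11111, 10000
Majority votes: 010110

010110


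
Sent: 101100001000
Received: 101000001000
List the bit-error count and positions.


XOR: 000100000000

1 error(s) at position(s): 3


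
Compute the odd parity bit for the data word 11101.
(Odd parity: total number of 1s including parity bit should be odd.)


Number of 1s in data: 4
Parity bit: 1

1


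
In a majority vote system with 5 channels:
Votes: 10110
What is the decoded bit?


Ones: 3 out of 5
Threshold: 3

1 (3/5 voted 1)


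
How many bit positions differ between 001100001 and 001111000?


XOR: 000011001
Count of 1s: 3

3


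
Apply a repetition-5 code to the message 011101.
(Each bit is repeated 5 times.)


Each bit -> 5 copies

000001111111111111110000011111


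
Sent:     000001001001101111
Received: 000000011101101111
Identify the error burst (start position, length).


XOR: 000001010100000000

Burst at position 5, length 5


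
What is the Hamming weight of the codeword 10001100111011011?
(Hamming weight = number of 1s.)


Counting 1s in 10001100111011011

10


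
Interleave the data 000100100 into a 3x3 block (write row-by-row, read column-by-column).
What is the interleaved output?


Matrix:
  000
  100
  100
Read columns: 011000000

011000000


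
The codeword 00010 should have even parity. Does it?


Number of 1s: 1

No, parity error (1 ones)


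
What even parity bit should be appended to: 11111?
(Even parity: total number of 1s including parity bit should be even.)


Number of 1s in data: 5
Parity bit: 1

1


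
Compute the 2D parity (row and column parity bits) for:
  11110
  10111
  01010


Row parities: 000
Column parities: 00011

Row P: 000, Col P: 00011, Corner: 0


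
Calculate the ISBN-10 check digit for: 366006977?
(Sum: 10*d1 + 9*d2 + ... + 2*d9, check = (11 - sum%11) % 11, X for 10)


Weighted sum: 233
233 mod 11 = 2

Check digit: 9


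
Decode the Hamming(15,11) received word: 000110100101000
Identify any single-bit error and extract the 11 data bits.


Syndrome = 0: no error detected

Data: 01010101000 (no errors)


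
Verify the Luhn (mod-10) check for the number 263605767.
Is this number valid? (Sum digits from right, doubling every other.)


Luhn sum = 29
29 mod 10 = 9

Invalid (Luhn sum mod 10 = 9)


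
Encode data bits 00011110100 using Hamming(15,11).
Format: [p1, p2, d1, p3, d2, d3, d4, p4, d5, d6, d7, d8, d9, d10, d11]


Parity bits: p1=0, p2=1, p3=0, p4=0

010000101110100


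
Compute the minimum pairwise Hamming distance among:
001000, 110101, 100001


Comparing all pairs, minimum distance: 2
Can detect 1 errors, correct 0 errors

2


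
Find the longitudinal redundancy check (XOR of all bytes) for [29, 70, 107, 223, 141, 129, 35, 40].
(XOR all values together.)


XOR chain: 29 ^ 70 ^ 107 ^ 223 ^ 141 ^ 129 ^ 35 ^ 40 = 232

232


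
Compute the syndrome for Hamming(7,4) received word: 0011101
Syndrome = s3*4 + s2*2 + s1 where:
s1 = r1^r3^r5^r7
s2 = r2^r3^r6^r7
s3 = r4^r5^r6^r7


s1=1, s2=0, s3=1

Syndrome = 5 (error at position 5)


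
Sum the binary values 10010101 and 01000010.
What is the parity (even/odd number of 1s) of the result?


10010101 = 149
01000010 = 66
Sum = 215 = 11010111
1s count = 6

even parity (6 ones in 11010111)


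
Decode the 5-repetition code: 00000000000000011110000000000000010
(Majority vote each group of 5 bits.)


Groups: 00000, 00000, 00000, 11110, 00000, 00000, 00010
Majority votes: 0001000

0001000


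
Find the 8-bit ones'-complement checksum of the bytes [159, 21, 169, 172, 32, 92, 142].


Sum = 787 mod 256 = 19
Complement = 236

236


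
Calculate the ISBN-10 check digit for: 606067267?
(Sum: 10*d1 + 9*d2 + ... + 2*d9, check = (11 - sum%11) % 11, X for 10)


Weighted sum: 219
219 mod 11 = 10

Check digit: 1


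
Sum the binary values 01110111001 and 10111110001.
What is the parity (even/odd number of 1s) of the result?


01110111001 = 953
10111110001 = 1521
Sum = 2474 = 100110101010
1s count = 6

even parity (6 ones in 100110101010)


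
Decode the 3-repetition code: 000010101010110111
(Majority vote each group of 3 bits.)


Groups: 000, 010, 101, 010, 110, 111
Majority votes: 001011

001011


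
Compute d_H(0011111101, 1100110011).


XOR: 1111001110
Count of 1s: 7

7


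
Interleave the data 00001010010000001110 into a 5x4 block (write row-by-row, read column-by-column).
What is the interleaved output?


Matrix:
  0000
  1010
  0100
  0000
  1110
Read columns: 01001001010100100000

01001001010100100000


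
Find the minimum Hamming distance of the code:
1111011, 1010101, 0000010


Comparing all pairs, minimum distance: 4
Can detect 3 errors, correct 1 errors

4


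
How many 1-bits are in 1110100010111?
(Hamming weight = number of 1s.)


Counting 1s in 1110100010111

8


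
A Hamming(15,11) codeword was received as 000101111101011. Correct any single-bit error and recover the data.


Syndrome = 3: error at position 3

Data: 10111101011 (corrected bit 3)


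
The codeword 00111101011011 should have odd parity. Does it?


Number of 1s: 9

Yes, parity is correct (9 ones)


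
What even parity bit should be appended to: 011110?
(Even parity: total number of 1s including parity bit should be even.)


Number of 1s in data: 4
Parity bit: 0

0


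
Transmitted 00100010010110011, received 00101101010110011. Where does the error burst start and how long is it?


XOR: 00001111000000000

Burst at position 4, length 4


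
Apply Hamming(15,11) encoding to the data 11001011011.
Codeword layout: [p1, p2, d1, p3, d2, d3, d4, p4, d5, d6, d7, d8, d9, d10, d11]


Parity bits: p1=1, p2=0, p3=0, p4=1

101010011011011


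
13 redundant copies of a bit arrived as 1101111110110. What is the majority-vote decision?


Ones: 10 out of 13
Threshold: 7

1 (10/13 voted 1)


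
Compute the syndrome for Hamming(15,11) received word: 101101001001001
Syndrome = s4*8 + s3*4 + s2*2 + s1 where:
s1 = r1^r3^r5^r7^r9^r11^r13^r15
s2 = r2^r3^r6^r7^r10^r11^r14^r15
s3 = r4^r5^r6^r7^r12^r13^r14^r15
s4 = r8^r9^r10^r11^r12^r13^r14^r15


s1=0, s2=1, s3=0, s4=1

Syndrome = 10 (error at position 10)


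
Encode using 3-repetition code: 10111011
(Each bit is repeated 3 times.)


Each bit -> 3 copies

111000111111111000111111


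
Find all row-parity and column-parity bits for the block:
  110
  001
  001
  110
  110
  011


Row parities: 011000
Column parities: 101

Row P: 011000, Col P: 101, Corner: 0


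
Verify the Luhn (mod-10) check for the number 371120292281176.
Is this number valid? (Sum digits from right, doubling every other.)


Luhn sum = 52
52 mod 10 = 2

Invalid (Luhn sum mod 10 = 2)


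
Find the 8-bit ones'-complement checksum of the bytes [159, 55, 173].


Sum = 387 mod 256 = 131
Complement = 124

124


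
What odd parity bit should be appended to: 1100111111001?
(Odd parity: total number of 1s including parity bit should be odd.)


Number of 1s in data: 9
Parity bit: 0

0


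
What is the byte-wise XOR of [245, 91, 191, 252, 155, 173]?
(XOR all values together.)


XOR chain: 245 ^ 91 ^ 191 ^ 252 ^ 155 ^ 173 = 219

219


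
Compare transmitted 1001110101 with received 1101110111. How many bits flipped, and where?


XOR: 0100000010

2 error(s) at position(s): 1, 8


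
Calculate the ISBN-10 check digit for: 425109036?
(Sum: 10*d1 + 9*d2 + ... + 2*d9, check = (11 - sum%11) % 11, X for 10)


Weighted sum: 171
171 mod 11 = 6

Check digit: 5


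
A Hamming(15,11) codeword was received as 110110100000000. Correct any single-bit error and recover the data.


Syndrome = 5: error at position 5

Data: 00010000000 (corrected bit 5)


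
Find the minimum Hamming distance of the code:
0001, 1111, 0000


Comparing all pairs, minimum distance: 1
Can detect 0 errors, correct 0 errors

1


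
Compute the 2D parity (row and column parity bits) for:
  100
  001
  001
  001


Row parities: 1111
Column parities: 101

Row P: 1111, Col P: 101, Corner: 0


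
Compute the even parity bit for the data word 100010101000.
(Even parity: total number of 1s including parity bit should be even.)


Number of 1s in data: 4
Parity bit: 0

0


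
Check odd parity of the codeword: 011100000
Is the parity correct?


Number of 1s: 3

Yes, parity is correct (3 ones)


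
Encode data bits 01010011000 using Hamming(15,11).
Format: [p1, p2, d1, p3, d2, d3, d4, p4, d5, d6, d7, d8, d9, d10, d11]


Parity bits: p1=1, p2=0, p3=1, p4=0

100110100011000


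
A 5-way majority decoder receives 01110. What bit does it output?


Ones: 3 out of 5
Threshold: 3

1 (3/5 voted 1)


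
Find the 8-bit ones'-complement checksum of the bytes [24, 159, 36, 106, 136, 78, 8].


Sum = 547 mod 256 = 35
Complement = 220

220


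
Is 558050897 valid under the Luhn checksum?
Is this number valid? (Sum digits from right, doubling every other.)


Luhn sum = 43
43 mod 10 = 3

Invalid (Luhn sum mod 10 = 3)


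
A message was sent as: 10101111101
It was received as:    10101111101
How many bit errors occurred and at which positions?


XOR: 00000000000

0 errors (received matches sent)


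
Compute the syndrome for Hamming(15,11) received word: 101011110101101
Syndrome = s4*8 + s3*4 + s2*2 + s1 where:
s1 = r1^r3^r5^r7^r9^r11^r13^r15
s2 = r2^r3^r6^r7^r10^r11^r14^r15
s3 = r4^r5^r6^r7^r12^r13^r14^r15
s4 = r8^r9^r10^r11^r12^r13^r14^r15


s1=0, s2=1, s3=0, s4=1

Syndrome = 10 (error at position 10)


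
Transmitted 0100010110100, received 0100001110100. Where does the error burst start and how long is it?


XOR: 0000011000000

Burst at position 5, length 2


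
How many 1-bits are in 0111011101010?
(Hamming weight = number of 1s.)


Counting 1s in 0111011101010

8


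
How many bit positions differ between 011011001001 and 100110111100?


XOR: 111101110101
Count of 1s: 9

9


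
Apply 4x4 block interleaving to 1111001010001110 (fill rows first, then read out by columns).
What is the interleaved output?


Matrix:
  1111
  0010
  1000
  1110
Read columns: 1011100111011000

1011100111011000


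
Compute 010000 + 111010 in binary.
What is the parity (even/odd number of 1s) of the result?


010000 = 16
111010 = 58
Sum = 74 = 1001010
1s count = 3

odd parity (3 ones in 1001010)


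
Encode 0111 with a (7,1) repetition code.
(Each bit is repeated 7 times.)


Each bit -> 7 copies

0000000111111111111111111111


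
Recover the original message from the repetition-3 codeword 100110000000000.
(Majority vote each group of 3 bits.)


Groups: 100, 110, 000, 000, 000
Majority votes: 01000

01000


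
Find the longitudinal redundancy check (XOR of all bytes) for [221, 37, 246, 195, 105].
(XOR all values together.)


XOR chain: 221 ^ 37 ^ 246 ^ 195 ^ 105 = 164

164


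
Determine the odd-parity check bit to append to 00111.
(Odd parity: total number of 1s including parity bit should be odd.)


Number of 1s in data: 3
Parity bit: 0

0


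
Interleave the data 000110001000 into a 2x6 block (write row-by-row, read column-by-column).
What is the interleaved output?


Matrix:
  000110
  001000
Read columns: 000001101000

000001101000


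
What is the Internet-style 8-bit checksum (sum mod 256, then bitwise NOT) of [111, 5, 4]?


Sum = 120 mod 256 = 120
Complement = 135

135


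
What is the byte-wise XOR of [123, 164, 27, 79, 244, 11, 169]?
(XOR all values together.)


XOR chain: 123 ^ 164 ^ 27 ^ 79 ^ 244 ^ 11 ^ 169 = 221

221


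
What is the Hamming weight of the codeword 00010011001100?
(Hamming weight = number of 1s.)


Counting 1s in 00010011001100

5


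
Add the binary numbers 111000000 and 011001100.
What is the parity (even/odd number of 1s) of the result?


111000000 = 448
011001100 = 204
Sum = 652 = 1010001100
1s count = 4

even parity (4 ones in 1010001100)


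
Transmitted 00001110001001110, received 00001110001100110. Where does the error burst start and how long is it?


XOR: 00000000000101000

Burst at position 11, length 3


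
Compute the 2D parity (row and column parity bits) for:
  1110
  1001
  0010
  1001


Row parities: 1010
Column parities: 1100

Row P: 1010, Col P: 1100, Corner: 0


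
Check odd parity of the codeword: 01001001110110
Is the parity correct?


Number of 1s: 7

Yes, parity is correct (7 ones)


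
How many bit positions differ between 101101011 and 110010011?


XOR: 011111000
Count of 1s: 5

5


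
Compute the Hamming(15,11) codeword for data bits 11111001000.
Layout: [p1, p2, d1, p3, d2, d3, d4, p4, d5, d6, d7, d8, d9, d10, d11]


Parity bits: p1=0, p2=1, p3=0, p4=0

011011101001000


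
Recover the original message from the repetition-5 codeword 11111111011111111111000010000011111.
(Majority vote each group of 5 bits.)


Groups: 11111, 11101, 11111, 11111, 00001, 00000, 11111
Majority votes: 1111001

1111001


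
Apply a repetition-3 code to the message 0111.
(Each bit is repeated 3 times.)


Each bit -> 3 copies

000111111111


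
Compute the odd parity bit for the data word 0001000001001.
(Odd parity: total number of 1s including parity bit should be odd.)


Number of 1s in data: 3
Parity bit: 0

0


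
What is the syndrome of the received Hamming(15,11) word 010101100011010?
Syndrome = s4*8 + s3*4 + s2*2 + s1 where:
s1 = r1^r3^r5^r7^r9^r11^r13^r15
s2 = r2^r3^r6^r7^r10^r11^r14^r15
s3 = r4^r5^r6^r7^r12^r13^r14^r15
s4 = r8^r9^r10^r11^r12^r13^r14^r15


s1=0, s2=1, s3=1, s4=1

Syndrome = 14 (error at position 14)


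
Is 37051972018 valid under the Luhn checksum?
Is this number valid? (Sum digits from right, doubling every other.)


Luhn sum = 40
40 mod 10 = 0

Valid (Luhn sum mod 10 = 0)


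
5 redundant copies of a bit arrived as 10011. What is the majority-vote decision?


Ones: 3 out of 5
Threshold: 3

1 (3/5 voted 1)


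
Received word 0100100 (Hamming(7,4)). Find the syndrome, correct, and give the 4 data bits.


Syndrome = 7: error at position 7

Data: 0101 (corrected bit 7)


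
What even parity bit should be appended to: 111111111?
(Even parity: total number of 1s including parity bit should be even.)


Number of 1s in data: 9
Parity bit: 1

1


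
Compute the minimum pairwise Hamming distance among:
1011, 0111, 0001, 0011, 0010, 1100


Comparing all pairs, minimum distance: 1
Can detect 0 errors, correct 0 errors

1


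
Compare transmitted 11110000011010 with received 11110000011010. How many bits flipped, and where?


XOR: 00000000000000

0 errors (received matches sent)


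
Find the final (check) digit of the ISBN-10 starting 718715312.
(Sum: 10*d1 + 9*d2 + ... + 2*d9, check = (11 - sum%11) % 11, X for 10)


Weighted sum: 242
242 mod 11 = 0

Check digit: 0


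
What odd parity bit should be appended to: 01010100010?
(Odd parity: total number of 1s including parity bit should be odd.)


Number of 1s in data: 4
Parity bit: 1

1


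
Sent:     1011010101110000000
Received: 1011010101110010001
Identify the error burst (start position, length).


XOR: 0000000000000010001

Burst at position 14, length 5


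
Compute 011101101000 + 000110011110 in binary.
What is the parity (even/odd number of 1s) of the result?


011101101000 = 1896
000110011110 = 414
Sum = 2310 = 100100000110
1s count = 4

even parity (4 ones in 100100000110)


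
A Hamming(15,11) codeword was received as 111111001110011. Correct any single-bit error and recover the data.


Syndrome = 14: error at position 14

Data: 11101110001 (corrected bit 14)


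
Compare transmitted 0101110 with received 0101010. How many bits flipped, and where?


XOR: 0000100

1 error(s) at position(s): 4


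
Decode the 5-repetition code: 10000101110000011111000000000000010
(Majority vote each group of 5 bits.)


Groups: 10000, 10111, 00000, 11111, 00000, 00000, 00010
Majority votes: 0101000

0101000


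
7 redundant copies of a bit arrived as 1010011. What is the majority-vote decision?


Ones: 4 out of 7
Threshold: 4

1 (4/7 voted 1)


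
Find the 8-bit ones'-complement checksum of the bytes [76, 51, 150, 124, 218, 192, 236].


Sum = 1047 mod 256 = 23
Complement = 232

232


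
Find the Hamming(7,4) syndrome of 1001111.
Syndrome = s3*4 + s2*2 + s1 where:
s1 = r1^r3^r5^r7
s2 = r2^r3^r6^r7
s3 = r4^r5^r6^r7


s1=1, s2=0, s3=0

Syndrome = 1 (error at position 1)


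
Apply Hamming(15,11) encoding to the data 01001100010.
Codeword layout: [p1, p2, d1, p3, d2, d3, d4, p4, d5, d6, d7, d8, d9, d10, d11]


Parity bits: p1=0, p2=0, p3=0, p4=1

000010011100010


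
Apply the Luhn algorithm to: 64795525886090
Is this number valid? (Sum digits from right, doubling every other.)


Luhn sum = 63
63 mod 10 = 3

Invalid (Luhn sum mod 10 = 3)


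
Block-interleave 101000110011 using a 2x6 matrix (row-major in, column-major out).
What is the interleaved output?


Matrix:
  101000
  110011
Read columns: 110110000101

110110000101


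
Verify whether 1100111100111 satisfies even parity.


Number of 1s: 9

No, parity error (9 ones)


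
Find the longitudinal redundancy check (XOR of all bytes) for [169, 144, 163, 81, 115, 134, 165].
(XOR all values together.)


XOR chain: 169 ^ 144 ^ 163 ^ 81 ^ 115 ^ 134 ^ 165 = 155

155


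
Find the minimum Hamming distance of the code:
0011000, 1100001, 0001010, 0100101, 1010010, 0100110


Comparing all pairs, minimum distance: 2
Can detect 1 errors, correct 0 errors

2


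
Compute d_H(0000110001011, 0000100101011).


XOR: 0000010100000
Count of 1s: 2

2


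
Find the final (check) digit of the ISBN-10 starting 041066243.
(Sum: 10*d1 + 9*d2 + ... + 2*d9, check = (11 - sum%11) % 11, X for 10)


Weighted sum: 136
136 mod 11 = 4

Check digit: 7


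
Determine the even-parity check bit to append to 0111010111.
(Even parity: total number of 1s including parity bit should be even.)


Number of 1s in data: 7
Parity bit: 1

1


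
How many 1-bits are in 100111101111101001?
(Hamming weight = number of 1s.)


Counting 1s in 100111101111101001

12


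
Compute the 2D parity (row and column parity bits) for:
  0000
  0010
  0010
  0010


Row parities: 0111
Column parities: 0010

Row P: 0111, Col P: 0010, Corner: 1


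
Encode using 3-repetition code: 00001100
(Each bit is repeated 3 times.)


Each bit -> 3 copies

000000000000111111000000


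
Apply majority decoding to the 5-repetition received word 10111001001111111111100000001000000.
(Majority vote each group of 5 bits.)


Groups: 10111, 00100, 11111, 11111, 10000, 00010, 00000
Majority votes: 1011000

1011000


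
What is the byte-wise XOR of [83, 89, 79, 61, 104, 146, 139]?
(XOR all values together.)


XOR chain: 83 ^ 89 ^ 79 ^ 61 ^ 104 ^ 146 ^ 139 = 9

9
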